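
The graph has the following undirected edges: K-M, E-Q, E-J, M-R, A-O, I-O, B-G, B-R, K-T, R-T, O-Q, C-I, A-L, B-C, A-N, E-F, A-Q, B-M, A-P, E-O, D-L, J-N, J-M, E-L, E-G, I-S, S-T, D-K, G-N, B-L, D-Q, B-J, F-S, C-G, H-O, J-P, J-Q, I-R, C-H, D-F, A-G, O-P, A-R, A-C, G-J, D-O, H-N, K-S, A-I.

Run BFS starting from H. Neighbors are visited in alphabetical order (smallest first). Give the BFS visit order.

H -> C -> N -> O -> A -> B -> G -> I -> J -> D -> E -> P -> Q -> L -> R -> M -> S -> F -> K -> T

Visit H; enqueue C, N, O → queue [C, N, O]
Visit C; enqueue A, B, G, I → queue [N, O, A, B, G, I]
Visit N; enqueue J → queue [O, A, B, G, I, J]
Visit O; enqueue D, E, P, Q → queue [A, B, G, I, J, D, E, P, Q]
Visit A; enqueue L, R → queue [B, G, I, J, D, E, P, Q, L, R]
Visit B; enqueue M → queue [G, I, J, D, E, P, Q, L, R, M]
Visit G → queue [I, J, D, E, P, Q, L, R, M]
Visit I; enqueue S → queue [J, D, E, P, Q, L, R, M, S]
Visit J → queue [D, E, P, Q, L, R, M, S]
Visit D; enqueue F, K → queue [E, P, Q, L, R, M, S, F, K]
Visit E → queue [P, Q, L, R, M, S, F, K]
Visit P → queue [Q, L, R, M, S, F, K]
Visit Q → queue [L, R, M, S, F, K]
Visit L → queue [R, M, S, F, K]
Visit R; enqueue T → queue [M, S, F, K, T]
Visit M → queue [S, F, K, T]
Visit S → queue [F, K, T]
Visit F → queue [K, T]
Visit K → queue [T]
Visit T → queue []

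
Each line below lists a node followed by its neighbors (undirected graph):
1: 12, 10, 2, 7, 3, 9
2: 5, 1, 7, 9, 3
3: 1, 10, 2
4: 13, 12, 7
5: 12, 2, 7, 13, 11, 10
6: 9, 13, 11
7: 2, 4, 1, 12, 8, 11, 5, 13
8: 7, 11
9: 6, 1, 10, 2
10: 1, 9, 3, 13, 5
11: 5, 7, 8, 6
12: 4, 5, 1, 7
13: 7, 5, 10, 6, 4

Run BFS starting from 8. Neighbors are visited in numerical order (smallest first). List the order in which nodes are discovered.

8 -> 7 -> 11 -> 1 -> 2 -> 4 -> 5 -> 12 -> 13 -> 6 -> 3 -> 9 -> 10

Visit 8; enqueue 7, 11 → queue [7, 11]
Visit 7; enqueue 1, 2, 4, 5, 12, 13 → queue [11, 1, 2, 4, 5, 12, 13]
Visit 11; enqueue 6 → queue [1, 2, 4, 5, 12, 13, 6]
Visit 1; enqueue 3, 9, 10 → queue [2, 4, 5, 12, 13, 6, 3, 9, 10]
Visit 2 → queue [4, 5, 12, 13, 6, 3, 9, 10]
Visit 4 → queue [5, 12, 13, 6, 3, 9, 10]
Visit 5 → queue [12, 13, 6, 3, 9, 10]
Visit 12 → queue [13, 6, 3, 9, 10]
Visit 13 → queue [6, 3, 9, 10]
Visit 6 → queue [3, 9, 10]
Visit 3 → queue [9, 10]
Visit 9 → queue [10]
Visit 10 → queue []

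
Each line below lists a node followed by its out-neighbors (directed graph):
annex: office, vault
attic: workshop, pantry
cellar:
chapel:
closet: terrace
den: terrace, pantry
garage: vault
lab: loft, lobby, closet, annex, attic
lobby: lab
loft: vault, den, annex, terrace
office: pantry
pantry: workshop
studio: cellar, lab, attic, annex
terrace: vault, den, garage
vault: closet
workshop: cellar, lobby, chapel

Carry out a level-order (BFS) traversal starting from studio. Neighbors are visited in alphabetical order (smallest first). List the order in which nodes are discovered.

Visit studio; enqueue annex, attic, cellar, lab → queue [annex, attic, cellar, lab]
Visit annex; enqueue office, vault → queue [attic, cellar, lab, office, vault]
Visit attic; enqueue pantry, workshop → queue [cellar, lab, office, vault, pantry, workshop]
Visit cellar → queue [lab, office, vault, pantry, workshop]
Visit lab; enqueue closet, lobby, loft → queue [office, vault, pantry, workshop, closet, lobby, loft]
Visit office → queue [vault, pantry, workshop, closet, lobby, loft]
Visit vault → queue [pantry, workshop, closet, lobby, loft]
Visit pantry → queue [workshop, closet, lobby, loft]
Visit workshop; enqueue chapel → queue [closet, lobby, loft, chapel]
Visit closet; enqueue terrace → queue [lobby, loft, chapel, terrace]
Visit lobby → queue [loft, chapel, terrace]
Visit loft; enqueue den → queue [chapel, terrace, den]
Visit chapel → queue [terrace, den]
Visit terrace; enqueue garage → queue [den, garage]
Visit den → queue [garage]
Visit garage → queue []

studio → annex → attic → cellar → lab → office → vault → pantry → workshop → closet → lobby → loft → chapel → terrace → den → garage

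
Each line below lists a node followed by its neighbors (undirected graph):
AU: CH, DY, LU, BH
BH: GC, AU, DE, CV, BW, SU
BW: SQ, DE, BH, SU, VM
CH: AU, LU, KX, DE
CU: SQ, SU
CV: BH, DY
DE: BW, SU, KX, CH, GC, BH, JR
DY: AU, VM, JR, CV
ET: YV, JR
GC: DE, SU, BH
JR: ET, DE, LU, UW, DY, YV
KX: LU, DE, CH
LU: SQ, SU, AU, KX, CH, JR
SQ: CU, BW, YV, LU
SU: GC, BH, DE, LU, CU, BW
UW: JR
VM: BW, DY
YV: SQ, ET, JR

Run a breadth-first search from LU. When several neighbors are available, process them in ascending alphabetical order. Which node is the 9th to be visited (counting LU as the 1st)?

DY

Visit LU; enqueue AU, CH, JR, KX, SQ, SU → queue [AU, CH, JR, KX, SQ, SU]
Visit AU; enqueue BH, DY → queue [CH, JR, KX, SQ, SU, BH, DY]
Visit CH; enqueue DE → queue [JR, KX, SQ, SU, BH, DY, DE]
Visit JR; enqueue ET, UW, YV → queue [KX, SQ, SU, BH, DY, DE, ET, UW, YV]
Visit KX → queue [SQ, SU, BH, DY, DE, ET, UW, YV]
Visit SQ; enqueue BW, CU → queue [SU, BH, DY, DE, ET, UW, YV, BW, CU]
Visit SU; enqueue GC → queue [BH, DY, DE, ET, UW, YV, BW, CU, GC]
Visit BH; enqueue CV → queue [DY, DE, ET, UW, YV, BW, CU, GC, CV]
Visit DY; enqueue VM → queue [DE, ET, UW, YV, BW, CU, GC, CV, VM]
Visit DE → queue [ET, UW, YV, BW, CU, GC, CV, VM]
Visit ET → queue [UW, YV, BW, CU, GC, CV, VM]
Visit UW → queue [YV, BW, CU, GC, CV, VM]
Visit YV → queue [BW, CU, GC, CV, VM]
Visit BW → queue [CU, GC, CV, VM]
Visit CU → queue [GC, CV, VM]
Visit GC → queue [CV, VM]
Visit CV → queue [VM]
Visit VM → queue []

Visit order: LU, AU, CH, JR, KX, SQ, SU, BH, DY, DE, ET, UW, YV, BW, CU, GC, CV, VM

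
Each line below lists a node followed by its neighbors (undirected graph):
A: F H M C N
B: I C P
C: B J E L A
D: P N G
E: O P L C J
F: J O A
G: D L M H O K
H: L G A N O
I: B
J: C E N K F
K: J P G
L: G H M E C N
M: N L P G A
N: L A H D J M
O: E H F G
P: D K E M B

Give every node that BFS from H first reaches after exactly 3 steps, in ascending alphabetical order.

Level 0: H
Level 1: A, G, L, N, O
Level 2: C, D, E, F, J, K, M
Level 3: B, P
Level 4: I

B, P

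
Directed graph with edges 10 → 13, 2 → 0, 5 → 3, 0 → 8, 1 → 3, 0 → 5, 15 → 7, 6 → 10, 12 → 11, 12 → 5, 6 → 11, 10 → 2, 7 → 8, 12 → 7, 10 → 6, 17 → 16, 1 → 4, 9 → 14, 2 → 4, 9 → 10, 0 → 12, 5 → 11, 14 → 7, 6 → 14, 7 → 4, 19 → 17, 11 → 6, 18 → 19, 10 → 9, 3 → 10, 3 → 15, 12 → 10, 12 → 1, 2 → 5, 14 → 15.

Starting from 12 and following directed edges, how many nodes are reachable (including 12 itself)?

16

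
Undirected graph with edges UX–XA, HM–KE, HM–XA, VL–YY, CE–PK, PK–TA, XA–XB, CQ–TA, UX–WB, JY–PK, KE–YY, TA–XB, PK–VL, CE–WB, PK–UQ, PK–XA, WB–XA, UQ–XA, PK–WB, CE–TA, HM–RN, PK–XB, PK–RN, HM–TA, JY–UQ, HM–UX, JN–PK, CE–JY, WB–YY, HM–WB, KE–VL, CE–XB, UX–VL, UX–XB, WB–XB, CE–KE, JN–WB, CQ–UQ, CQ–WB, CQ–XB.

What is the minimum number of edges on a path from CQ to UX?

2

Level 0: CQ
Level 1: TA, UQ, WB, XB
Level 2: CE, HM, JN, JY, PK, UX, XA, YY
Level 3: KE, RN, VL
UX first appears at level 2.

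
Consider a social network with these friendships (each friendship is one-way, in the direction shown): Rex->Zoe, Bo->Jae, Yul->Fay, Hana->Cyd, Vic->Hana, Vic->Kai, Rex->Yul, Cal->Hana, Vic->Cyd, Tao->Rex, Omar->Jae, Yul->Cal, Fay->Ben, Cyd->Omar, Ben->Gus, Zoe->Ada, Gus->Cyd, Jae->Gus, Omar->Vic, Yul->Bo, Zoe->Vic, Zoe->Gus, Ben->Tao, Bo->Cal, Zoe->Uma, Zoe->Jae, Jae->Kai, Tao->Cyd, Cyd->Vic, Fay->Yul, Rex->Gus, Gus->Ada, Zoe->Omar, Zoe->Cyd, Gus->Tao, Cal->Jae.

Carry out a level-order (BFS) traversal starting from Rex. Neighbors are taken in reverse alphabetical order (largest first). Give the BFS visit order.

Visit Rex; enqueue Zoe, Yul, Gus → queue [Zoe, Yul, Gus]
Visit Zoe; enqueue Vic, Uma, Omar, Jae, Cyd, Ada → queue [Yul, Gus, Vic, Uma, Omar, Jae, Cyd, Ada]
Visit Yul; enqueue Fay, Cal, Bo → queue [Gus, Vic, Uma, Omar, Jae, Cyd, Ada, Fay, Cal, Bo]
Visit Gus; enqueue Tao → queue [Vic, Uma, Omar, Jae, Cyd, Ada, Fay, Cal, Bo, Tao]
Visit Vic; enqueue Kai, Hana → queue [Uma, Omar, Jae, Cyd, Ada, Fay, Cal, Bo, Tao, Kai, Hana]
Visit Uma → queue [Omar, Jae, Cyd, Ada, Fay, Cal, Bo, Tao, Kai, Hana]
Visit Omar → queue [Jae, Cyd, Ada, Fay, Cal, Bo, Tao, Kai, Hana]
Visit Jae → queue [Cyd, Ada, Fay, Cal, Bo, Tao, Kai, Hana]
Visit Cyd → queue [Ada, Fay, Cal, Bo, Tao, Kai, Hana]
Visit Ada → queue [Fay, Cal, Bo, Tao, Kai, Hana]
Visit Fay; enqueue Ben → queue [Cal, Bo, Tao, Kai, Hana, Ben]
Visit Cal → queue [Bo, Tao, Kai, Hana, Ben]
Visit Bo → queue [Tao, Kai, Hana, Ben]
Visit Tao → queue [Kai, Hana, Ben]
Visit Kai → queue [Hana, Ben]
Visit Hana → queue [Ben]
Visit Ben → queue []

Rex, Zoe, Yul, Gus, Vic, Uma, Omar, Jae, Cyd, Ada, Fay, Cal, Bo, Tao, Kai, Hana, Ben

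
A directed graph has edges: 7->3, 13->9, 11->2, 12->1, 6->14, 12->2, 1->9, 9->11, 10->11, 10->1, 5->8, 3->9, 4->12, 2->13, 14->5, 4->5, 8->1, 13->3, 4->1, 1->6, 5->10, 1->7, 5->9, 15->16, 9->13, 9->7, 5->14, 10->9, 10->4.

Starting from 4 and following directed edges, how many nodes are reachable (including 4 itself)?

14

BFS from 4 visits: 4, 12, 5, 1, 2, 14, 10, 9, 8, 7, 6, 13, 11, 3
Reachable nodes: 14 of 16 total.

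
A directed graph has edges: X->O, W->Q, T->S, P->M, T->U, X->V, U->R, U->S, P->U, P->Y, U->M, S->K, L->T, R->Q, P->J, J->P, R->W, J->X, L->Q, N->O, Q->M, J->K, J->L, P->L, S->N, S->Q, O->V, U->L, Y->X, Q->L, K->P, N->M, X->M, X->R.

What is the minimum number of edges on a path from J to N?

Level 0: J
Level 1: K, L, P, X
Level 2: M, O, Q, R, T, U, V, Y
Level 3: S, W
Level 4: N
N first appears at level 4.

4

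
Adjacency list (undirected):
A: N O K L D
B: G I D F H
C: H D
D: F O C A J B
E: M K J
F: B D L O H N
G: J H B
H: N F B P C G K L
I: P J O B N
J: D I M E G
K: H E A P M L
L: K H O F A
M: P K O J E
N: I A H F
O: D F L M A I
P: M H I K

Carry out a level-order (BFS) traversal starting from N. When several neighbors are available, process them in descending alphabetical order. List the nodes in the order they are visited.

N -> I -> H -> F -> A -> P -> O -> J -> B -> L -> K -> G -> C -> D -> M -> E

Visit N; enqueue I, H, F, A → queue [I, H, F, A]
Visit I; enqueue P, O, J, B → queue [H, F, A, P, O, J, B]
Visit H; enqueue L, K, G, C → queue [F, A, P, O, J, B, L, K, G, C]
Visit F; enqueue D → queue [A, P, O, J, B, L, K, G, C, D]
Visit A → queue [P, O, J, B, L, K, G, C, D]
Visit P; enqueue M → queue [O, J, B, L, K, G, C, D, M]
Visit O → queue [J, B, L, K, G, C, D, M]
Visit J; enqueue E → queue [B, L, K, G, C, D, M, E]
Visit B → queue [L, K, G, C, D, M, E]
Visit L → queue [K, G, C, D, M, E]
Visit K → queue [G, C, D, M, E]
Visit G → queue [C, D, M, E]
Visit C → queue [D, M, E]
Visit D → queue [M, E]
Visit M → queue [E]
Visit E → queue []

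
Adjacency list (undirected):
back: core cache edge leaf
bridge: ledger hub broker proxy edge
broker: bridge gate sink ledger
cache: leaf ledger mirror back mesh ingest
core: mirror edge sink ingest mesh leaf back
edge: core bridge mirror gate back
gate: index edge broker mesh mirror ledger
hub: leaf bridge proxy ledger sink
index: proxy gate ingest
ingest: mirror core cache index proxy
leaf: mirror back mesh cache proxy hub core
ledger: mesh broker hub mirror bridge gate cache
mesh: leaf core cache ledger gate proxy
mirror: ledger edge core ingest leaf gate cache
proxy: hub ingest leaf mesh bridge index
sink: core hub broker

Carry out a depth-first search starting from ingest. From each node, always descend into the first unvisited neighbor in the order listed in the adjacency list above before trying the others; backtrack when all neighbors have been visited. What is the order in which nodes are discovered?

ingest → mirror → ledger → mesh → leaf → back → core → edge → bridge → hub → proxy → index → gate → broker → sink → cache

Visit ingest
ingest → mirror
mirror → ledger
ledger → mesh
mesh → leaf
leaf → back
back → core
core → edge
edge → bridge
bridge → hub
hub → proxy
proxy → index
index → gate
gate → broker
broker → sink
back → cache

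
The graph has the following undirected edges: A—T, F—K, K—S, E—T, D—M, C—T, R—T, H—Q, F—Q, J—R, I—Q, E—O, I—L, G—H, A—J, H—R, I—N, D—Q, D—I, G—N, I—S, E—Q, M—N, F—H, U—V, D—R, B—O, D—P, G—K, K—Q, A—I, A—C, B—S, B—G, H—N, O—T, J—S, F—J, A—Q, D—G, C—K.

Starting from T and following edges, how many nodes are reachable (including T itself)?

20

BFS from T visits: T, A, C, E, O, R, I, J, Q, K, B, D, H, L, N, S, F, G, M, P
Reachable nodes: 20 of 22 total.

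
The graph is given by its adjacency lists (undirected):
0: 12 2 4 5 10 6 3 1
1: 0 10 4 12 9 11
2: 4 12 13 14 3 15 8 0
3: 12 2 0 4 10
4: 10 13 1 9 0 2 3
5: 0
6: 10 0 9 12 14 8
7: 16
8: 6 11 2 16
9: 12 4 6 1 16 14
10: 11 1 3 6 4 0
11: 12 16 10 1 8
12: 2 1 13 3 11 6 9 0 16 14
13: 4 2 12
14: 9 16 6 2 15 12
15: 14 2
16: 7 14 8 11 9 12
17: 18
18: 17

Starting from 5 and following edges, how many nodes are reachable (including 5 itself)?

BFS from 5 visits: 5, 0, 1, 2, 3, 4, 6, 10, 12, 9, 11, 8, 13, 14, 15, 16, 7
Reachable nodes: 17 of 19 total.

17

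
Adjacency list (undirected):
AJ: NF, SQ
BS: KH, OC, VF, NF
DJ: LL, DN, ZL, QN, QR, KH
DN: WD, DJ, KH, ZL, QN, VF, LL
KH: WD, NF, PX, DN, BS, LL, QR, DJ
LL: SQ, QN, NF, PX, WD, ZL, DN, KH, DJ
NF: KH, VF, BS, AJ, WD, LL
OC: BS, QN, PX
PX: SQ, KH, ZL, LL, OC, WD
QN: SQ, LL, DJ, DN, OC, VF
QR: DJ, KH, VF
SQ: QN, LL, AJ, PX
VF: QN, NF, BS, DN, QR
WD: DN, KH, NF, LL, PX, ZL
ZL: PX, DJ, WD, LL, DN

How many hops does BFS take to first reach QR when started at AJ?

Level 0: AJ
Level 1: NF, SQ
Level 2: BS, KH, LL, PX, QN, VF, WD
Level 3: DJ, DN, OC, QR, ZL
QR first appears at level 3.

3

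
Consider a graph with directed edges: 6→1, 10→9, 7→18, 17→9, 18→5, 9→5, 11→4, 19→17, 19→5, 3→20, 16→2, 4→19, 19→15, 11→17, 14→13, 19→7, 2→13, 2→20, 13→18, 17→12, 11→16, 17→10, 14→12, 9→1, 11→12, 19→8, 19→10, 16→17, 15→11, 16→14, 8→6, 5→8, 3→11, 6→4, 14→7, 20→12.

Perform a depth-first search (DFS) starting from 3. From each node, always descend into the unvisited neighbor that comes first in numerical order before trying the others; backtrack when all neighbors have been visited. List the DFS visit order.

Visit 3
3 → 11
11 → 4
4 → 19
19 → 5
5 → 8
8 → 6
6 → 1
19 → 7
7 → 18
19 → 10
10 → 9
19 → 15
19 → 17
17 → 12
11 → 16
16 → 2
2 → 13
2 → 20
16 → 14

3 -> 11 -> 4 -> 19 -> 5 -> 8 -> 6 -> 1 -> 7 -> 18 -> 10 -> 9 -> 15 -> 17 -> 12 -> 16 -> 2 -> 13 -> 20 -> 14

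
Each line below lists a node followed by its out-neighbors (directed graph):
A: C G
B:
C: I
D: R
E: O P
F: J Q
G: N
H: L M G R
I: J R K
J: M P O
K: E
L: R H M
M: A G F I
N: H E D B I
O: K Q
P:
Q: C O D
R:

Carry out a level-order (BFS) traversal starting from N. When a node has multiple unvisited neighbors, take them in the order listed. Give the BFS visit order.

Visit N; enqueue H, E, D, B, I → queue [H, E, D, B, I]
Visit H; enqueue L, M, G, R → queue [E, D, B, I, L, M, G, R]
Visit E; enqueue O, P → queue [D, B, I, L, M, G, R, O, P]
Visit D → queue [B, I, L, M, G, R, O, P]
Visit B → queue [I, L, M, G, R, O, P]
Visit I; enqueue J, K → queue [L, M, G, R, O, P, J, K]
Visit L → queue [M, G, R, O, P, J, K]
Visit M; enqueue A, F → queue [G, R, O, P, J, K, A, F]
Visit G → queue [R, O, P, J, K, A, F]
Visit R → queue [O, P, J, K, A, F]
Visit O; enqueue Q → queue [P, J, K, A, F, Q]
Visit P → queue [J, K, A, F, Q]
Visit J → queue [K, A, F, Q]
Visit K → queue [A, F, Q]
Visit A; enqueue C → queue [F, Q, C]
Visit F → queue [Q, C]
Visit Q → queue [C]
Visit C → queue []

N → H → E → D → B → I → L → M → G → R → O → P → J → K → A → F → Q → C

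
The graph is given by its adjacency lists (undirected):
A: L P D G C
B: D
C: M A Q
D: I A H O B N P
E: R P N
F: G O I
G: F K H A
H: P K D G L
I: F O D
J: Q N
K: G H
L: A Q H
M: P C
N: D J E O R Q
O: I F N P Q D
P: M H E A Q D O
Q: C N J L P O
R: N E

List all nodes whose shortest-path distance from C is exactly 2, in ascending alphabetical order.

Level 0: C
Level 1: A, M, Q
Level 2: D, G, J, L, N, O, P
Level 3: B, E, F, H, I, K, R

D, G, J, L, N, O, P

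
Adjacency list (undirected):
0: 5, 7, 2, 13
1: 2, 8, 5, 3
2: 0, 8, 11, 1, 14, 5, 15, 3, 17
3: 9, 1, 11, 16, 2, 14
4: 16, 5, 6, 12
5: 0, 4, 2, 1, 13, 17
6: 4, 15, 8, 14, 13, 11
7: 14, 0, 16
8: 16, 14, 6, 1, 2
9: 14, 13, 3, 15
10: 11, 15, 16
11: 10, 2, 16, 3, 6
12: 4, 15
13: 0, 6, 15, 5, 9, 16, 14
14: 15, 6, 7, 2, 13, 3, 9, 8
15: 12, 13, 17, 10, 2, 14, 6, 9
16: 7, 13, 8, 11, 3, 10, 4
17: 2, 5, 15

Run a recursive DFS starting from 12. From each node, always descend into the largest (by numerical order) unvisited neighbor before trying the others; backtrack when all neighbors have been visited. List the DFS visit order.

12 15 17 5 13 16 11 10 6 14 9 3 2 8 1 0 7 4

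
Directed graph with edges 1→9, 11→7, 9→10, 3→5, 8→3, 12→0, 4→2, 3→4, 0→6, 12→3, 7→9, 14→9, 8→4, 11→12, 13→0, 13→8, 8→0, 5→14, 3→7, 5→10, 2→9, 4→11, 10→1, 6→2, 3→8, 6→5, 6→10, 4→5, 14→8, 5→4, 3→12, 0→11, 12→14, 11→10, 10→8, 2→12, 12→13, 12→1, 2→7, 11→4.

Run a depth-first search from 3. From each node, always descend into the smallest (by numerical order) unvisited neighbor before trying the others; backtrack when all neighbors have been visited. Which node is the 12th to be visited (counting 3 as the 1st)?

Visit 3
3 → 4
4 → 2
2 → 7
7 → 9
9 → 10
10 → 1
10 → 8
8 → 0
0 → 6
6 → 5
5 → 14
0 → 11
11 → 12
12 → 13

Visit order: 3, 4, 2, 7, 9, 10, 1, 8, 0, 6, 5, 14, 11, 12, 13

14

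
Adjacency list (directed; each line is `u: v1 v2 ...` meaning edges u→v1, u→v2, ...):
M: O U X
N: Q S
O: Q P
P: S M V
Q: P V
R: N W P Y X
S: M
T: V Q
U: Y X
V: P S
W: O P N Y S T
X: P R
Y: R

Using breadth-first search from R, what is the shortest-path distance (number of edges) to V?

2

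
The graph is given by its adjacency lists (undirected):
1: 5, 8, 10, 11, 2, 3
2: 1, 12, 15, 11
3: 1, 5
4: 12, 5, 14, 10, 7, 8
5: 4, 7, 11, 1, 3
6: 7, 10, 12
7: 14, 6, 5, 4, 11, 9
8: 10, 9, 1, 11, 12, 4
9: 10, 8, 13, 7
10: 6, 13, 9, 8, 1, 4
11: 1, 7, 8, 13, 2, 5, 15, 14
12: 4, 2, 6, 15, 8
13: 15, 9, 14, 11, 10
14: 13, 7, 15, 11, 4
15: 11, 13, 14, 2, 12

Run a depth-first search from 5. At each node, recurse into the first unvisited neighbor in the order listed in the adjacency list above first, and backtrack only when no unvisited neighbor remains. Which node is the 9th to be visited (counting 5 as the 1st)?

Visit 5
5 → 4
4 → 12
12 → 2
2 → 1
1 → 8
8 → 10
10 → 6
6 → 7
7 → 14
14 → 13
13 → 15
15 → 11
13 → 9
1 → 3

Visit order: 5, 4, 12, 2, 1, 8, 10, 6, 7, 14, 13, 15, 11, 9, 3

7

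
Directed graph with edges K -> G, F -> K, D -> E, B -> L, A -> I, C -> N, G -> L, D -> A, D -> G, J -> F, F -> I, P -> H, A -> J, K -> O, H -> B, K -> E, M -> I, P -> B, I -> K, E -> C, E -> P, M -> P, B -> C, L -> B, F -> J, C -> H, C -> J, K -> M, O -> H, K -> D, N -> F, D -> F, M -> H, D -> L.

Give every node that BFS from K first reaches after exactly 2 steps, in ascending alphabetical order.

A, C, F, H, I, L, P

Level 0: K
Level 1: D, E, G, M, O
Level 2: A, C, F, H, I, L, P
Level 3: B, J, N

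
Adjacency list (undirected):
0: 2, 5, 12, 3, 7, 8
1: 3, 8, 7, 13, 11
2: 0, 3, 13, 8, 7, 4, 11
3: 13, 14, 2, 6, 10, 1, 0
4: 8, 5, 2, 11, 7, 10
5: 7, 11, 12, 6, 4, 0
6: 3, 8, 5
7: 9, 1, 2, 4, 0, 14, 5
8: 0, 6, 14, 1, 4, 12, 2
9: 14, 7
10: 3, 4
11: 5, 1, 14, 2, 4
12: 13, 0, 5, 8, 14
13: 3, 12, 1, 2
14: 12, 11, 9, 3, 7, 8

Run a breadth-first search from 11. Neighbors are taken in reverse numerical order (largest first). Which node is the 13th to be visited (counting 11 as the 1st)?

Visit 11; enqueue 14, 5, 4, 2, 1 → queue [14, 5, 4, 2, 1]
Visit 14; enqueue 12, 9, 8, 7, 3 → queue [5, 4, 2, 1, 12, 9, 8, 7, 3]
Visit 5; enqueue 6, 0 → queue [4, 2, 1, 12, 9, 8, 7, 3, 6, 0]
Visit 4; enqueue 10 → queue [2, 1, 12, 9, 8, 7, 3, 6, 0, 10]
Visit 2; enqueue 13 → queue [1, 12, 9, 8, 7, 3, 6, 0, 10, 13]
Visit 1 → queue [12, 9, 8, 7, 3, 6, 0, 10, 13]
Visit 12 → queue [9, 8, 7, 3, 6, 0, 10, 13]
Visit 9 → queue [8, 7, 3, 6, 0, 10, 13]
Visit 8 → queue [7, 3, 6, 0, 10, 13]
Visit 7 → queue [3, 6, 0, 10, 13]
Visit 3 → queue [6, 0, 10, 13]
Visit 6 → queue [0, 10, 13]
Visit 0 → queue [10, 13]
Visit 10 → queue [13]
Visit 13 → queue []

Visit order: 11, 14, 5, 4, 2, 1, 12, 9, 8, 7, 3, 6, 0, 10, 13

0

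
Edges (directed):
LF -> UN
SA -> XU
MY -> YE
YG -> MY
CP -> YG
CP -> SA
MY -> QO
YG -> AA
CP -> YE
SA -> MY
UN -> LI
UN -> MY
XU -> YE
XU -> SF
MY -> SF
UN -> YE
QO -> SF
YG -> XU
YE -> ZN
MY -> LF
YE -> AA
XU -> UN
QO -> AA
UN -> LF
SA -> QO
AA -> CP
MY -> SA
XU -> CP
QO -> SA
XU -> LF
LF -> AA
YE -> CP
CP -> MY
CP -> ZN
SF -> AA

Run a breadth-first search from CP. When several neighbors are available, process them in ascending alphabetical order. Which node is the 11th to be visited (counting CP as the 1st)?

AA

Visit CP; enqueue MY, SA, YE, YG, ZN → queue [MY, SA, YE, YG, ZN]
Visit MY; enqueue LF, QO, SF → queue [SA, YE, YG, ZN, LF, QO, SF]
Visit SA; enqueue XU → queue [YE, YG, ZN, LF, QO, SF, XU]
Visit YE; enqueue AA → queue [YG, ZN, LF, QO, SF, XU, AA]
Visit YG → queue [ZN, LF, QO, SF, XU, AA]
Visit ZN → queue [LF, QO, SF, XU, AA]
Visit LF; enqueue UN → queue [QO, SF, XU, AA, UN]
Visit QO → queue [SF, XU, AA, UN]
Visit SF → queue [XU, AA, UN]
Visit XU → queue [AA, UN]
Visit AA → queue [UN]
Visit UN; enqueue LI → queue [LI]
Visit LI → queue []

Visit order: CP, MY, SA, YE, YG, ZN, LF, QO, SF, XU, AA, UN, LI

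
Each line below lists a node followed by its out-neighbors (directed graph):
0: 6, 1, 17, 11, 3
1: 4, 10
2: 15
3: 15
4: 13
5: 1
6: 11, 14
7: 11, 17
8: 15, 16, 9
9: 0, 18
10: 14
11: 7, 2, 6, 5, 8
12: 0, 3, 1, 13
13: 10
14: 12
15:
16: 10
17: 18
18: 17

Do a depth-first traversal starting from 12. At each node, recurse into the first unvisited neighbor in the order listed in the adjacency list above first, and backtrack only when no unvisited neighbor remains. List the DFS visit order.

12, 0, 6, 11, 7, 17, 18, 2, 15, 5, 1, 4, 13, 10, 14, 8, 16, 9, 3

Visit 12
12 → 0
0 → 6
6 → 11
11 → 7
7 → 17
17 → 18
11 → 2
2 → 15
11 → 5
5 → 1
1 → 4
4 → 13
13 → 10
10 → 14
11 → 8
8 → 16
8 → 9
0 → 3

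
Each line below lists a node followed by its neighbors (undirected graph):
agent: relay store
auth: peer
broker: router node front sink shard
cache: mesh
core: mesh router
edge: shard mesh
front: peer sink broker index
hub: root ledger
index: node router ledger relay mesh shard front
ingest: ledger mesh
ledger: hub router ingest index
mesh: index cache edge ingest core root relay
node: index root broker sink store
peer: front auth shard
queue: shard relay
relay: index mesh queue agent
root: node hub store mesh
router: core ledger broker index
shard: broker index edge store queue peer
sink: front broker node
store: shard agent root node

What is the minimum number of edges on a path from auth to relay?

4

Level 0: auth
Level 1: peer
Level 2: front, shard
Level 3: broker, edge, index, queue, sink, store
Level 4: agent, ledger, mesh, node, relay, root, router
Level 5: cache, core, hub, ingest
relay first appears at level 4.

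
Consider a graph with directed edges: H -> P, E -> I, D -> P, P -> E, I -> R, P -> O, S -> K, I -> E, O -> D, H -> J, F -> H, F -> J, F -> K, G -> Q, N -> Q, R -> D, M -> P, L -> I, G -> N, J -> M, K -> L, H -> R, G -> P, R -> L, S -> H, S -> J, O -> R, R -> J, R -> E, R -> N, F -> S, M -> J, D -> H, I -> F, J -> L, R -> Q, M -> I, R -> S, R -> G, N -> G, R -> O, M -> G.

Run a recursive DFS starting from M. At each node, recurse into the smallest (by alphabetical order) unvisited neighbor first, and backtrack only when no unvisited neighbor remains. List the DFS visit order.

M -> G -> N -> Q -> P -> E -> I -> F -> H -> J -> L -> R -> D -> O -> S -> K

Visit M
M → G
G → N
N → Q
G → P
P → E
E → I
I → F
F → H
H → J
J → L
H → R
R → D
R → O
R → S
S → K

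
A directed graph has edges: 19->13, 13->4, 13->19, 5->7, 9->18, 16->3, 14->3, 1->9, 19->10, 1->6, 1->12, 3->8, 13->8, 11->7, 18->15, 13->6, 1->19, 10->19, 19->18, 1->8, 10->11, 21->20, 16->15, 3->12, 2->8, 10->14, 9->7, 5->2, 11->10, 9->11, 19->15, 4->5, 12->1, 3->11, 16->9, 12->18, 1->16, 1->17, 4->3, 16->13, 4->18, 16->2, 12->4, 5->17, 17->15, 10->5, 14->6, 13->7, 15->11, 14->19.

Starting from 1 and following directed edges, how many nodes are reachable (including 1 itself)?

BFS from 1 visits: 1, 19, 17, 16, 12, 9, 8, 6, 18, 15, 13, 10, 3, 2, 4, 11, 7, 14, 5
Reachable nodes: 19 of 21 total.

19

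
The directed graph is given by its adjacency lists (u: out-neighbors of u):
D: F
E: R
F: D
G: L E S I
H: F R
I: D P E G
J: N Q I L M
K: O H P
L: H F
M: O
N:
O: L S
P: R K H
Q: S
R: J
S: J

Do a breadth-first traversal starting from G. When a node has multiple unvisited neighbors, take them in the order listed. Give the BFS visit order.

G, L, E, S, I, H, F, R, J, D, P, N, Q, M, K, O

Visit G; enqueue L, E, S, I → queue [L, E, S, I]
Visit L; enqueue H, F → queue [E, S, I, H, F]
Visit E; enqueue R → queue [S, I, H, F, R]
Visit S; enqueue J → queue [I, H, F, R, J]
Visit I; enqueue D, P → queue [H, F, R, J, D, P]
Visit H → queue [F, R, J, D, P]
Visit F → queue [R, J, D, P]
Visit R → queue [J, D, P]
Visit J; enqueue N, Q, M → queue [D, P, N, Q, M]
Visit D → queue [P, N, Q, M]
Visit P; enqueue K → queue [N, Q, M, K]
Visit N → queue [Q, M, K]
Visit Q → queue [M, K]
Visit M; enqueue O → queue [K, O]
Visit K → queue [O]
Visit O → queue []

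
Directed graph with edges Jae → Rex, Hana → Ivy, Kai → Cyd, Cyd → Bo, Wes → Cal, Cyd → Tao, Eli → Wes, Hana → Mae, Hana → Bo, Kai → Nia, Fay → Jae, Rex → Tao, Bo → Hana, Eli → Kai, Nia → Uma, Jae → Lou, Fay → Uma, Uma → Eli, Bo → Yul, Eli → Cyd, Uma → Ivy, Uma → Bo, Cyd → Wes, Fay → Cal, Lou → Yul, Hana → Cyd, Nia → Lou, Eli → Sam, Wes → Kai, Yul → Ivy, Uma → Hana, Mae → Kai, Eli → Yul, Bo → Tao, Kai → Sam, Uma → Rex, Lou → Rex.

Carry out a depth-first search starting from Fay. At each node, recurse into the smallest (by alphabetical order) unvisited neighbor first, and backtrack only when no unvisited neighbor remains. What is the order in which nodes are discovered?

Fay, Cal, Jae, Lou, Rex, Tao, Yul, Ivy, Uma, Bo, Hana, Cyd, Wes, Kai, Nia, Sam, Mae, Eli

Visit Fay
Fay → Cal
Fay → Jae
Jae → Lou
Lou → Rex
Rex → Tao
Lou → Yul
Yul → Ivy
Fay → Uma
Uma → Bo
Bo → Hana
Hana → Cyd
Cyd → Wes
Wes → Kai
Kai → Nia
Kai → Sam
Hana → Mae
Uma → Eli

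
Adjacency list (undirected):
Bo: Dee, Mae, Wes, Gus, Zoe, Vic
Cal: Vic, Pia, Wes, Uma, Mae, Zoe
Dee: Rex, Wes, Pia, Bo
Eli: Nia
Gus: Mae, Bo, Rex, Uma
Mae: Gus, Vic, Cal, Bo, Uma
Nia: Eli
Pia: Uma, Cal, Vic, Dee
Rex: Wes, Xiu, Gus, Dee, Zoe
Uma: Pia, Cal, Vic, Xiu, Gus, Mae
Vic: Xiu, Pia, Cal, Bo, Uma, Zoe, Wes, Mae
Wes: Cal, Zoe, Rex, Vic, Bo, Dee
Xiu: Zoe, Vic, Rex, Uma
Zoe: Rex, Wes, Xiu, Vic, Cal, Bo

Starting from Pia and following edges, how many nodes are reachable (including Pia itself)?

12

BFS from Pia visits: Pia, Uma, Cal, Vic, Dee, Xiu, Gus, Mae, Wes, Zoe, Bo, Rex
Reachable nodes: 12 of 14 total.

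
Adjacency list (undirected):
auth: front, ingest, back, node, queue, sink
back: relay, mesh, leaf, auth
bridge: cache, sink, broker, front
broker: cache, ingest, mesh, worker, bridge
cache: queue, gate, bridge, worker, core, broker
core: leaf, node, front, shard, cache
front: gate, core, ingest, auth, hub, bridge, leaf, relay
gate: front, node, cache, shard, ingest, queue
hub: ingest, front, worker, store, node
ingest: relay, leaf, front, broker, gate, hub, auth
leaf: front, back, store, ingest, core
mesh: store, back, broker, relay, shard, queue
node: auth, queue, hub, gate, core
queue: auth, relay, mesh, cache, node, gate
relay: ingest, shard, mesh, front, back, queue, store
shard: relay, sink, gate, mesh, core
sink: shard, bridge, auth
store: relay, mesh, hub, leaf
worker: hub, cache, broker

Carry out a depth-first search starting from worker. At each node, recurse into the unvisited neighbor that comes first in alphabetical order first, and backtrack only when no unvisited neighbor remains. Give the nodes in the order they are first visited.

Visit worker
worker → broker
broker → bridge
bridge → cache
cache → core
core → front
front → auth
auth → back
back → leaf
leaf → ingest
ingest → gate
gate → node
node → hub
hub → store
store → mesh
mesh → queue
queue → relay
relay → shard
shard → sink

worker -> broker -> bridge -> cache -> core -> front -> auth -> back -> leaf -> ingest -> gate -> node -> hub -> store -> mesh -> queue -> relay -> shard -> sink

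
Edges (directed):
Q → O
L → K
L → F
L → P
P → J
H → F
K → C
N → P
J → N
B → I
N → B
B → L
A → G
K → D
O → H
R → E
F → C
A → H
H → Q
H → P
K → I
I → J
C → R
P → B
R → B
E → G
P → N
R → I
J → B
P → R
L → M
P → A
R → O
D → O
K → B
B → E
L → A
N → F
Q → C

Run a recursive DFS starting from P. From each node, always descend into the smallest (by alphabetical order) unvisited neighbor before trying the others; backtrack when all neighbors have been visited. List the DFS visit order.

Visit P
P → A
A → G
A → H
H → F
F → C
C → R
R → B
B → E
B → I
I → J
J → N
B → L
L → K
K → D
D → O
L → M
H → Q

P, A, G, H, F, C, R, B, E, I, J, N, L, K, D, O, M, Q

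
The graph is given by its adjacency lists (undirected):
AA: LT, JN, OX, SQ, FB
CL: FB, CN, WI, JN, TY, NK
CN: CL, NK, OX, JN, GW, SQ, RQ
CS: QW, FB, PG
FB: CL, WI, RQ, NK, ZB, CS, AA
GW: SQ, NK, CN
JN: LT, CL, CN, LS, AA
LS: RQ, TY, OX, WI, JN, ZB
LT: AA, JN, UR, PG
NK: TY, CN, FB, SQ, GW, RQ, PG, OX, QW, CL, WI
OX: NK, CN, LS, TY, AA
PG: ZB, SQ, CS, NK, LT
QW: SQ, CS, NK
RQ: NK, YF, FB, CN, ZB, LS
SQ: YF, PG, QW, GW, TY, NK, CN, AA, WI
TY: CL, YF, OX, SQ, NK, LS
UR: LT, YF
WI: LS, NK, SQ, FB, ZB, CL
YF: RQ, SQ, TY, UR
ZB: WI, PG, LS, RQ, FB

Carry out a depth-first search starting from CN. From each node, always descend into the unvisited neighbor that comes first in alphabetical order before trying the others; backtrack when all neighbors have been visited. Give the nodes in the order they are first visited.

CN, CL, FB, AA, JN, LS, OX, NK, GW, SQ, PG, CS, QW, LT, UR, YF, RQ, ZB, WI, TY

Visit CN
CN → CL
CL → FB
FB → AA
AA → JN
JN → LS
LS → OX
OX → NK
NK → GW
GW → SQ
SQ → PG
PG → CS
CS → QW
PG → LT
LT → UR
UR → YF
YF → RQ
RQ → ZB
ZB → WI
YF → TY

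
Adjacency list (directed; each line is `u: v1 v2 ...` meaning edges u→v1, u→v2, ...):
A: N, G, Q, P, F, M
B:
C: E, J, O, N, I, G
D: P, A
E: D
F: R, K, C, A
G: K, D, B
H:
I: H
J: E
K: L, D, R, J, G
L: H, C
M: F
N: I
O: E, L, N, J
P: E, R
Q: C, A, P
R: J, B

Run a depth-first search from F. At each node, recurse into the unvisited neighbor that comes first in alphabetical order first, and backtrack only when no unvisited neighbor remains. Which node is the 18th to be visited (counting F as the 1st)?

Visit F
F → A
A → G
G → B
G → D
D → P
P → E
P → R
R → J
G → K
K → L
L → C
C → I
I → H
C → N
C → O
A → M
A → Q

Visit order: F, A, G, B, D, P, E, R, J, K, L, C, I, H, N, O, M, Q

Q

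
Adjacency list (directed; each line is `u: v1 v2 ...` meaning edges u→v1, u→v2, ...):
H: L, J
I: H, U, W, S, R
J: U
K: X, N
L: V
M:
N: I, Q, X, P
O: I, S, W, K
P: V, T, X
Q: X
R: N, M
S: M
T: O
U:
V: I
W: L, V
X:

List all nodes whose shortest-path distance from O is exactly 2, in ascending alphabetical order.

Level 0: O
Level 1: I, K, S, W
Level 2: H, L, M, N, R, U, V, X
Level 3: J, P, Q
Level 4: T

H, L, M, N, R, U, V, X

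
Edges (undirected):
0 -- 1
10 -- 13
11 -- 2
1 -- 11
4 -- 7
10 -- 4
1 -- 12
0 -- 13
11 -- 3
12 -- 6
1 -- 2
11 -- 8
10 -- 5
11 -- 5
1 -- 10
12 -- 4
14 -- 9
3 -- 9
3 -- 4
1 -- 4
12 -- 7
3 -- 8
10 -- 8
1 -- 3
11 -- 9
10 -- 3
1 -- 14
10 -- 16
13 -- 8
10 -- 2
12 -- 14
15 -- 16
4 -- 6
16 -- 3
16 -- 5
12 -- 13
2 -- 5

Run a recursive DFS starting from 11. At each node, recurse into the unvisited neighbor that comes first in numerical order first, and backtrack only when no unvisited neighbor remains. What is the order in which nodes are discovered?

11 1 0 13 8 3 4 6 12 7 14 9 10 2 5 16 15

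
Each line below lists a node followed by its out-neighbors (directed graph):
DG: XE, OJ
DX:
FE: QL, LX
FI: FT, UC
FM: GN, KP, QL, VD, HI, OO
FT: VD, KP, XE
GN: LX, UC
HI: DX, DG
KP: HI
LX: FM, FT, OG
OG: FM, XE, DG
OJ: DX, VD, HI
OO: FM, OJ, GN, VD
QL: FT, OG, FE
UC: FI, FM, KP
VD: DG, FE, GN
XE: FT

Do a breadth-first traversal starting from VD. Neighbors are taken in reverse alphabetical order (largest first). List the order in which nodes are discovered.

Visit VD; enqueue GN, FE, DG → queue [GN, FE, DG]
Visit GN; enqueue UC, LX → queue [FE, DG, UC, LX]
Visit FE; enqueue QL → queue [DG, UC, LX, QL]
Visit DG; enqueue XE, OJ → queue [UC, LX, QL, XE, OJ]
Visit UC; enqueue KP, FM, FI → queue [LX, QL, XE, OJ, KP, FM, FI]
Visit LX; enqueue OG, FT → queue [QL, XE, OJ, KP, FM, FI, OG, FT]
Visit QL → queue [XE, OJ, KP, FM, FI, OG, FT]
Visit XE → queue [OJ, KP, FM, FI, OG, FT]
Visit OJ; enqueue HI, DX → queue [KP, FM, FI, OG, FT, HI, DX]
Visit KP → queue [FM, FI, OG, FT, HI, DX]
Visit FM; enqueue OO → queue [FI, OG, FT, HI, DX, OO]
Visit FI → queue [OG, FT, HI, DX, OO]
Visit OG → queue [FT, HI, DX, OO]
Visit FT → queue [HI, DX, OO]
Visit HI → queue [DX, OO]
Visit DX → queue [OO]
Visit OO → queue []

VD -> GN -> FE -> DG -> UC -> LX -> QL -> XE -> OJ -> KP -> FM -> FI -> OG -> FT -> HI -> DX -> OO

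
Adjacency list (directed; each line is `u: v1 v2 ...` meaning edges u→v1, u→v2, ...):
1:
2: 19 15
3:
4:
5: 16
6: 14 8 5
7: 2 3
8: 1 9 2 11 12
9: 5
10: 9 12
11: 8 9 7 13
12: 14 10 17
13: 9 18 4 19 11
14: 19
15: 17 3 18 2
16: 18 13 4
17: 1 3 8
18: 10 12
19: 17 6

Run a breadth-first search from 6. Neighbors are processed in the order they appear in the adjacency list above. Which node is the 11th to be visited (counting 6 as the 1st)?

16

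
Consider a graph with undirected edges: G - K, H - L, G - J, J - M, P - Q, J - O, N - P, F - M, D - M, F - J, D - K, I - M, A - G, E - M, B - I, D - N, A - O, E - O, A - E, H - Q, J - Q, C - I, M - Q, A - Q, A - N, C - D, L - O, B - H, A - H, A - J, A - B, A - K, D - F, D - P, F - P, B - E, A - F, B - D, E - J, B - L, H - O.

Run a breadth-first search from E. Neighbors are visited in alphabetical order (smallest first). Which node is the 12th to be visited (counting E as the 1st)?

Visit E; enqueue A, B, J, M, O → queue [A, B, J, M, O]
Visit A; enqueue F, G, H, K, N, Q → queue [B, J, M, O, F, G, H, K, N, Q]
Visit B; enqueue D, I, L → queue [J, M, O, F, G, H, K, N, Q, D, I, L]
Visit J → queue [M, O, F, G, H, K, N, Q, D, I, L]
Visit M → queue [O, F, G, H, K, N, Q, D, I, L]
Visit O → queue [F, G, H, K, N, Q, D, I, L]
Visit F; enqueue P → queue [G, H, K, N, Q, D, I, L, P]
Visit G → queue [H, K, N, Q, D, I, L, P]
Visit H → queue [K, N, Q, D, I, L, P]
Visit K → queue [N, Q, D, I, L, P]
Visit N → queue [Q, D, I, L, P]
Visit Q → queue [D, I, L, P]
Visit D; enqueue C → queue [I, L, P, C]
Visit I → queue [L, P, C]
Visit L → queue [P, C]
Visit P → queue [C]
Visit C → queue []

Visit order: E, A, B, J, M, O, F, G, H, K, N, Q, D, I, L, P, C

Q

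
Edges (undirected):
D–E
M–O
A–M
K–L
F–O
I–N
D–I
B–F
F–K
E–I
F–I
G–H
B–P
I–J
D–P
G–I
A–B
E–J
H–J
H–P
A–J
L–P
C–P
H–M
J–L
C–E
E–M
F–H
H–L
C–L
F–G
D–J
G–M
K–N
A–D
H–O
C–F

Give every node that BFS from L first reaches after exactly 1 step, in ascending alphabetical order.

C, H, J, K, P

Level 0: L
Level 1: C, H, J, K, P
Level 2: A, B, D, E, F, G, I, M, N, O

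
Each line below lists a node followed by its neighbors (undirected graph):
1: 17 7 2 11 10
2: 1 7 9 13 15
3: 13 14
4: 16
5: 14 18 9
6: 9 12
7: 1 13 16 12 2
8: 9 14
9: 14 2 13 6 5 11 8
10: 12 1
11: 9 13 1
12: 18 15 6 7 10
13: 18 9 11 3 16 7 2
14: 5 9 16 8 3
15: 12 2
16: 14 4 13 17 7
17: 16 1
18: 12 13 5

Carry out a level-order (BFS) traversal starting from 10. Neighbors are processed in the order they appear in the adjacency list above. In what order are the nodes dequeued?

10 12 1 18 15 6 7 17 2 11 13 5 9 16 3 14 8 4

Visit 10; enqueue 12, 1 → queue [12, 1]
Visit 12; enqueue 18, 15, 6, 7 → queue [1, 18, 15, 6, 7]
Visit 1; enqueue 17, 2, 11 → queue [18, 15, 6, 7, 17, 2, 11]
Visit 18; enqueue 13, 5 → queue [15, 6, 7, 17, 2, 11, 13, 5]
Visit 15 → queue [6, 7, 17, 2, 11, 13, 5]
Visit 6; enqueue 9 → queue [7, 17, 2, 11, 13, 5, 9]
Visit 7; enqueue 16 → queue [17, 2, 11, 13, 5, 9, 16]
Visit 17 → queue [2, 11, 13, 5, 9, 16]
Visit 2 → queue [11, 13, 5, 9, 16]
Visit 11 → queue [13, 5, 9, 16]
Visit 13; enqueue 3 → queue [5, 9, 16, 3]
Visit 5; enqueue 14 → queue [9, 16, 3, 14]
Visit 9; enqueue 8 → queue [16, 3, 14, 8]
Visit 16; enqueue 4 → queue [3, 14, 8, 4]
Visit 3 → queue [14, 8, 4]
Visit 14 → queue [8, 4]
Visit 8 → queue [4]
Visit 4 → queue []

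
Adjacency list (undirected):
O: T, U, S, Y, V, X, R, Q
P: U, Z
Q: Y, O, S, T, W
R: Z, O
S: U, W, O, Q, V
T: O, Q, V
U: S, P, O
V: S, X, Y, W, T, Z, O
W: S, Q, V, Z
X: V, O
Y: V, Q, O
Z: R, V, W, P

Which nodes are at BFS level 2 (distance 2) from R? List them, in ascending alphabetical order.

P, Q, S, T, U, V, W, X, Y

Level 0: R
Level 1: O, Z
Level 2: P, Q, S, T, U, V, W, X, Y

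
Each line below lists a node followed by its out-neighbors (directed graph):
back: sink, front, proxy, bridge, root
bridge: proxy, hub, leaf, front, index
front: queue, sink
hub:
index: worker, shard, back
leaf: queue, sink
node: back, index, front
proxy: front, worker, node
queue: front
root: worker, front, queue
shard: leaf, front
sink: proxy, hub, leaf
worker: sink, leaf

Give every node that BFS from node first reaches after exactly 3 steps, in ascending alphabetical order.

Level 0: node
Level 1: back, front, index
Level 2: bridge, proxy, queue, root, shard, sink, worker
Level 3: hub, leaf

hub, leaf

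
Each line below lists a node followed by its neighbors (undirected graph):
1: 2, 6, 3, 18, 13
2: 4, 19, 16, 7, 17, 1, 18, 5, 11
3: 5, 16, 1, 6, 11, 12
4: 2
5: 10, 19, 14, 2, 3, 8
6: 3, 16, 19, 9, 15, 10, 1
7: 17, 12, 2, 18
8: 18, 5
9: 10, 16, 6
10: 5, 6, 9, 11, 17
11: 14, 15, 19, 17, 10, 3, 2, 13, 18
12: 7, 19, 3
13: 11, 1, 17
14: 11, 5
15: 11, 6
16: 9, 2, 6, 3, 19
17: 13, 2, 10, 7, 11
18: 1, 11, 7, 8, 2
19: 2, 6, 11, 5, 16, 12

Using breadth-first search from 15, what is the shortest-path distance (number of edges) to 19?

2

Level 0: 15
Level 1: 6, 11
Level 2: 1, 2, 3, 9, 10, 13, 14, 16, 17, 18, 19
Level 3: 4, 5, 7, 8, 12
19 first appears at level 2.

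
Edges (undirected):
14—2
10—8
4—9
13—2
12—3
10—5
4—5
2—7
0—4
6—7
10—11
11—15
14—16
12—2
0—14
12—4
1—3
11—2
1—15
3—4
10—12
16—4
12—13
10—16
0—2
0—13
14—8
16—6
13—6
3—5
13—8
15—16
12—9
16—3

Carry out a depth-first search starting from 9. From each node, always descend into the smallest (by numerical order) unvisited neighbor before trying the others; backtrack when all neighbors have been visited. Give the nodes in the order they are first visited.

Visit 9
9 → 4
4 → 0
0 → 2
2 → 7
7 → 6
6 → 13
13 → 8
8 → 10
10 → 5
5 → 3
3 → 1
1 → 15
15 → 11
15 → 16
16 → 14
3 → 12

9 → 4 → 0 → 2 → 7 → 6 → 13 → 8 → 10 → 5 → 3 → 1 → 15 → 11 → 16 → 14 → 12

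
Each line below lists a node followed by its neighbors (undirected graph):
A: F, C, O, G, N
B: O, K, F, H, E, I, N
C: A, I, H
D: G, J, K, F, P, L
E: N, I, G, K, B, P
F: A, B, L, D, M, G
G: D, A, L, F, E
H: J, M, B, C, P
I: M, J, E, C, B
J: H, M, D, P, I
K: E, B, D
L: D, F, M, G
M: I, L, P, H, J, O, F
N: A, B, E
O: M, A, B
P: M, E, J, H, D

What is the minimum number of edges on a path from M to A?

2

Level 0: M
Level 1: F, H, I, J, L, O, P
Level 2: A, B, C, D, E, G
Level 3: K, N
A first appears at level 2.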